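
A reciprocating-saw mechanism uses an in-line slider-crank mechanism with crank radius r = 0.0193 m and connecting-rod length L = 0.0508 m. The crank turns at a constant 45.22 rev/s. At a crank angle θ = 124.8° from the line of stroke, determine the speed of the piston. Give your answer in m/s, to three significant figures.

ω = 2π·45.2 = 284.1 rad/s
For an in-line slider-crank, x = r cosθ + √(L² − r² sin²θ), so v = −rω sinθ·[1 + r cosθ/√(L² − r² sin²θ)].
With r = 0.0193 m, L = 0.0508 m, θ = 124.8°: √(L² − r² sin²θ) = 0.048265 m.
v = −0.0193·284.1·0.82115·[1 + 0.0193·-0.57071/0.048265] = -3.4752 m/s.
|v| = 3.4752 m/s.

3.48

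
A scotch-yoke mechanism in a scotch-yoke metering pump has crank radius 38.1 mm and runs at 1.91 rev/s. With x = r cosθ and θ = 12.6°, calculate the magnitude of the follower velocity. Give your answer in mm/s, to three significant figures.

99.7

ω = 12 rad/s (from 1.91 rev/s).
x = r cosθ ⇒ ẋ = −rω sinθ.
|v| = rω|sinθ| = 0.0381·12·|sin 12.6°| = 0.099742 m/s = 99.742 mm/s.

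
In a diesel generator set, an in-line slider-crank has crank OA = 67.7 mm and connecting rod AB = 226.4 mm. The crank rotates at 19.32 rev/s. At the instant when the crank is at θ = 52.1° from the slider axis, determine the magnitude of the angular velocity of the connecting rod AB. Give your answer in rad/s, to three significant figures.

22.9

ω = 121.4 rad/s (converted from 19.32 rev/s).
The rod makes angle φ with the slider axis where L sinφ = r sinθ; differentiating, L cosφ·φ̇ = r ω cosθ.
L cosφ = √(L² − r² sin²θ) = 0.22001 m.
|ω_rod| = r ω |cosθ| / √(L² − r² sin²θ) = 0.0677·121.4·0.61429/0.22001 = 22.946 rad/s.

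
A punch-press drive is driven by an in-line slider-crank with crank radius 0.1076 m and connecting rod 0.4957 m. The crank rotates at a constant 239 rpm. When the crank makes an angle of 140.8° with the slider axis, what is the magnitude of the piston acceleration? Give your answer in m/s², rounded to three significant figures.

49.1

ω = 2π·239/60 = 25.03 rad/s
x(θ) = r cosθ + √(L² − r² sin²θ); with ω constant, a = ω²·d²x/dθ².
d²x/dθ² = −r cosθ − r²(cos2θ)/√u − r⁴ sin²2θ/(4u^{3/2}),  u = L² − r² sin²θ = 0.241094 m².
Substituting r = 0.1076 m, L = 0.4957 m, θ = 140.8°: d²x/dθ² = +0.078371 m.
a = ω²·d²x/dθ² = (25.03)²·(+0.078371) = +49.092 m/s²;  |a| = 49.092 m/s².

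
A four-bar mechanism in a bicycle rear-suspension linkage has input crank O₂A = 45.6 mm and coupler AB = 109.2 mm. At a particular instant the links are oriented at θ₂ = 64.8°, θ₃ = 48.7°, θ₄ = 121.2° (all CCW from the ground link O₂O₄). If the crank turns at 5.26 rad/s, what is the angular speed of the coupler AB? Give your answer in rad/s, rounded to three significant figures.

1.92

ω₂ = 5.26 rad/s
Differentiating the loop-closure r₂e^{iθ₂}+r₃e^{iθ₃}=r₁+r₄e^{iθ₄} gives r₂ω₂e^{iθ₂}+r₃ω₃e^{iθ₃}=r₄ω₄e^{iθ₄}.
Eliminating the other unknown: ω₃ = r₂ω₂ sin(θ₄−θ₂) / [r₃ sin(θ₃−θ₄)].
Numerator sine = +0.83292; denominator sine = -0.95372.
Result = 0.0456·5.26·(+0.83292) / (0.1092·(-0.95372)) = -1.9183 rad/s; magnitude 1.9183 rad/s.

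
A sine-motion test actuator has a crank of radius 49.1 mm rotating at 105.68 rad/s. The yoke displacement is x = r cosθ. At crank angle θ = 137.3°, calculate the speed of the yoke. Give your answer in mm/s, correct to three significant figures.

ω = 105.7 rad/s
x = r cosθ ⇒ ẋ = −rω sinθ.
|v| = rω|sinθ| = 0.0491·105.7·|sin 137.3°| = 3.5189 m/s = 3518.9 mm/s.

3520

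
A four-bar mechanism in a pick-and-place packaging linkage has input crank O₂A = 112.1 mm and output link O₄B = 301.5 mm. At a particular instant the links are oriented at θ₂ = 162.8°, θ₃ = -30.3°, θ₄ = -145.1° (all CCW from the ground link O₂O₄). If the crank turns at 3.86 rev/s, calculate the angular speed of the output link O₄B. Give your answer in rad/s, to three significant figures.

2.25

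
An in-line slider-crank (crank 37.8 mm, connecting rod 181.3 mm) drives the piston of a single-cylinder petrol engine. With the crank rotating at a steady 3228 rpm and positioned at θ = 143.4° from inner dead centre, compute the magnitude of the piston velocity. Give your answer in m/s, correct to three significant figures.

6.33

ω = 2π·3228/60 = 338 rad/s
For an in-line slider-crank, x = r cosθ + √(L² − r² sin²θ), so v = −rω sinθ·[1 + r cosθ/√(L² − r² sin²θ)].
With r = 0.0378 m, L = 0.1813 m, θ = 143.4°: √(L² − r² sin²θ) = 0.17989 m.
v = −0.0378·338·0.59622·[1 + 0.0378·-0.80282/0.17989] = -6.3332 m/s.
|v| = 6.3332 m/s.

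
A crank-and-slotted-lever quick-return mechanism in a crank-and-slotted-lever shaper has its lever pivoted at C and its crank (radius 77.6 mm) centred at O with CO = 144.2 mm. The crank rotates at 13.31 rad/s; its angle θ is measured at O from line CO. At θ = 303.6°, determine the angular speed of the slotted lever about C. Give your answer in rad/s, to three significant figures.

ω = 13.31 rad/s
Crank pin A relative to C: A = (d + r cosθ, r sinθ); lever angle φ = atan2(r sinθ, d + r cosθ).
Differentiating tanφ: φ̇ = rω(d cosθ + r)/(d² + r² + 2dr cosθ).
d² + r² + 2dr cosθ = |CA|² = 0.0392002 m²;  d cosθ + r = +0.1574 m.
|ω_lever| = |0.0776·13.31·+0.1574| / 0.0392002 = 4.1472 rad/s.

4.15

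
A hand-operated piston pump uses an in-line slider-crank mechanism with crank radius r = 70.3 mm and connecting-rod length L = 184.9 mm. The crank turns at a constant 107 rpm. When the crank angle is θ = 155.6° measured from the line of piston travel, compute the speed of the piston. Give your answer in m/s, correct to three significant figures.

0.211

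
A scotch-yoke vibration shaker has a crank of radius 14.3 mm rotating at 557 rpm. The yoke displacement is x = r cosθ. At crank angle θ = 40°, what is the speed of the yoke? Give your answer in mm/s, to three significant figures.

ω = 58.33 rad/s (from 557 rpm).
x = r cosθ ⇒ ẋ = −rω sinθ.
|v| = rω|sinθ| = 0.0143·58.33·|sin 40°| = 0.53615 m/s = 536.15 mm/s.

536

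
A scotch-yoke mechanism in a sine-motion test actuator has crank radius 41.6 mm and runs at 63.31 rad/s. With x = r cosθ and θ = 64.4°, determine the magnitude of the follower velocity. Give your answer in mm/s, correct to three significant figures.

ω = 63.31 rad/s
x = r cosθ ⇒ ẋ = −rω sinθ.
|v| = rω|sinθ| = 0.0416·63.31·|sin 64.4°| = 2.3752 m/s = 2375.2 mm/s.

2380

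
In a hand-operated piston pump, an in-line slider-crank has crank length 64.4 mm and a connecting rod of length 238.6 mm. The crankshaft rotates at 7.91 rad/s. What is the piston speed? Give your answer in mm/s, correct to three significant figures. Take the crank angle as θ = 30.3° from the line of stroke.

317

ω = 7.91 rad/s
For an in-line slider-crank, x = r cosθ + √(L² − r² sin²θ), so v = −rω sinθ·[1 + r cosθ/√(L² − r² sin²θ)].
With r = 0.0644 m, L = 0.2386 m, θ = 30.3°: √(L² − r² sin²θ) = 0.23638 m.
v = −0.0644·7.91·0.50453·[1 + 0.0644·0.86340/0.23638] = -0.31746 m/s.
|v| = 0.31746 m/s = 317.46 mm/s.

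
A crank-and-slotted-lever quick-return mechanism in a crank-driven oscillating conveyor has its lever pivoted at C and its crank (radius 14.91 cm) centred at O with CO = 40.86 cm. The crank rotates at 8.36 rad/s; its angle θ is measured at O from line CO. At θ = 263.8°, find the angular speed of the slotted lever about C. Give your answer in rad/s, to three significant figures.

0.743

ω = 8.36 rad/s
Crank pin A relative to C: A = (d + r cosθ, r sinθ); lever angle φ = atan2(r sinθ, d + r cosθ).
Differentiating tanφ: φ̇ = rω(d cosθ + r)/(d² + r² + 2dr cosθ).
d² + r² + 2dr cosθ = |CA|² = 0.176026 m²;  d cosθ + r = +0.10497 m.
|ω_lever| = |0.1491·8.36·+0.10497| / 0.176026 = 0.74333 rad/s.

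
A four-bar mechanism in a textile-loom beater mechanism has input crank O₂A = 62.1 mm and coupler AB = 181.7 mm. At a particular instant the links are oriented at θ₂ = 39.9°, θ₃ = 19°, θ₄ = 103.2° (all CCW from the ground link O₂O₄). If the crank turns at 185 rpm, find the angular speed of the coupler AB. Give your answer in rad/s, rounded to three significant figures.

5.95

ω₂ = 19.37 rad/s (from 185 rpm).
Differentiating the loop-closure r₂e^{iθ₂}+r₃e^{iθ₃}=r₁+r₄e^{iθ₄} gives r₂ω₂e^{iθ₂}+r₃ω₃e^{iθ₃}=r₄ω₄e^{iθ₄}.
Eliminating the other unknown: ω₃ = r₂ω₂ sin(θ₄−θ₂) / [r₃ sin(θ₃−θ₄)].
Numerator sine = +0.89337; denominator sine = -0.99488.
Result = 0.0621·19.37·(+0.89337) / (0.1817·(-0.99488)) = -5.9456 rad/s; magnitude 5.9456 rad/s.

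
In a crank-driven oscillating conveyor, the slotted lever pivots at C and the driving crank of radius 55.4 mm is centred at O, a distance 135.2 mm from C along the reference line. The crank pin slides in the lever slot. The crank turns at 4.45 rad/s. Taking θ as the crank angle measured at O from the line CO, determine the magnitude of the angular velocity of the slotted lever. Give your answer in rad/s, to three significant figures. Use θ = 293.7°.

ω = 4.45 rad/s
Crank pin A relative to C: A = (d + r cosθ, r sinθ); lever angle φ = atan2(r sinθ, d + r cosθ).
Differentiating tanφ: φ̇ = rω(d cosθ + r)/(d² + r² + 2dr cosθ).
d² + r² + 2dr cosθ = |CA|² = 0.0273694 m²;  d cosθ + r = +0.10974 m.
|ω_lever| = |0.0554·4.45·+0.10974| / 0.0273694 = 0.98851 rad/s.

0.989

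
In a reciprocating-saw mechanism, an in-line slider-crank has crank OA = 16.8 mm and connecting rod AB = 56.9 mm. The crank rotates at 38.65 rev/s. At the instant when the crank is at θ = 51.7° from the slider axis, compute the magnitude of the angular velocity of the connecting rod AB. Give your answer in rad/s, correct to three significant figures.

45.7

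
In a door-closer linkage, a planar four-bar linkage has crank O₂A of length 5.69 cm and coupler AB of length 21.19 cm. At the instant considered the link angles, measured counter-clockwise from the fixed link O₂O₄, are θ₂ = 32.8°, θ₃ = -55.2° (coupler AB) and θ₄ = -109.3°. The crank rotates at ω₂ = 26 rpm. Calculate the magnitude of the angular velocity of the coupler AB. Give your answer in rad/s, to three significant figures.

ω₂ = 2.723 rad/s (from 26 rpm).
Differentiating the loop-closure r₂e^{iθ₂}+r₃e^{iθ₃}=r₁+r₄e^{iθ₄} gives r₂ω₂e^{iθ₂}+r₃ω₃e^{iθ₃}=r₄ω₄e^{iθ₄}.
Eliminating the other unknown: ω₃ = r₂ω₂ sin(θ₄−θ₂) / [r₃ sin(θ₃−θ₄)].
Numerator sine = -0.61429; denominator sine = +0.81004.
Result = 0.0569·2.723·(-0.61429) / (0.2119·(+0.81004)) = -0.55443 rad/s; magnitude 0.55443 rad/s.

0.554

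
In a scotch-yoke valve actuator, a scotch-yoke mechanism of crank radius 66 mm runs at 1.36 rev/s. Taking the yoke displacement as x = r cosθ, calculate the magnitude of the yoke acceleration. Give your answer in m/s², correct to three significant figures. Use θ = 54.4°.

ω = 8.545 rad/s (from 1.36 rev/s).
x = r cosθ ⇒ ẍ = −rω² cosθ (ω constant).
|a| = rω²|cosθ| = 0.066·(8.545)²·|cos 54.4°| = 2.8054 m/s².

2.81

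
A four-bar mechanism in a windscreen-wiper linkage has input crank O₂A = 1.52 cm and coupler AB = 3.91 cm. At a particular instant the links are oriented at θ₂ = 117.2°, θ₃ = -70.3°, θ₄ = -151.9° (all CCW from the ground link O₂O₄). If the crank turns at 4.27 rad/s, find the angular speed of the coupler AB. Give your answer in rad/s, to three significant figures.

1.68

ω₂ = 4.27 rad/s
Differentiating the loop-closure r₂e^{iθ₂}+r₃e^{iθ₃}=r₁+r₄e^{iθ₄} gives r₂ω₂e^{iθ₂}+r₃ω₃e^{iθ₃}=r₄ω₄e^{iθ₄}.
Eliminating the other unknown: ω₃ = r₂ω₂ sin(θ₄−θ₂) / [r₃ sin(θ₃−θ₄)].
Numerator sine = +0.99988; denominator sine = +0.98927.
Result = 0.0152·4.27·(+0.99988) / (0.0391·(+0.98927)) = +1.6777 rad/s; magnitude 1.6777 rad/s.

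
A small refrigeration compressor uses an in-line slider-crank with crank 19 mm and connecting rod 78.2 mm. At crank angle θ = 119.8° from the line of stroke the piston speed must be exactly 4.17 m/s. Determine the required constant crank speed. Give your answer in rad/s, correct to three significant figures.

289

For an in-line slider-crank, |v_piston| = rω|sinθ|·[1 + r cosθ/√(L² − r² sin²θ)].
With r = 0.019 m, L = 0.0782 m, θ = 119.8°: the bracketed kinematic factor |dx/dθ| = 0.014451 m.
ω = v/|dx/dθ| = 4.17/0.014451 = 288.56 rad/s.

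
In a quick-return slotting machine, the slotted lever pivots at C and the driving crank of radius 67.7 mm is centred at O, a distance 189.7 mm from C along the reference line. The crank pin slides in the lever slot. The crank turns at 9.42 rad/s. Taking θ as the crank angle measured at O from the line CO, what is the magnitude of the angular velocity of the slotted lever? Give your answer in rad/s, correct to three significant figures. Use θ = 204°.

3.94

ω = 9.42 rad/s
Crank pin A relative to C: A = (d + r cosθ, r sinθ); lever angle φ = atan2(r sinθ, d + r cosθ).
Differentiating tanφ: φ̇ = rω(d cosθ + r)/(d² + r² + 2dr cosθ).
d² + r² + 2dr cosθ = |CA|² = 0.0171046 m²;  d cosθ + r = -0.1056 m.
|ω_lever| = |0.0677·9.42·-0.1056| / 0.0171046 = 3.9372 rad/s.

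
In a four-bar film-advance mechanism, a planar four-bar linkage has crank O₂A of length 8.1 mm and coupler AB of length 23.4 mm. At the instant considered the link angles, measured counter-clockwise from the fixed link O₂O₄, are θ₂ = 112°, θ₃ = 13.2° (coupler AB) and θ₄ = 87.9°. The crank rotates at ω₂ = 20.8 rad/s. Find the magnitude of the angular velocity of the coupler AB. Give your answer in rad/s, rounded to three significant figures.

3.05

ω₂ = 20.8 rad/s
Differentiating the loop-closure r₂e^{iθ₂}+r₃e^{iθ₃}=r₁+r₄e^{iθ₄} gives r₂ω₂e^{iθ₂}+r₃ω₃e^{iθ₃}=r₄ω₄e^{iθ₄}.
Eliminating the other unknown: ω₃ = r₂ω₂ sin(θ₄−θ₂) / [r₃ sin(θ₃−θ₄)].
Numerator sine = -0.40833; denominator sine = -0.96456.
Result = 0.0081·20.8·(-0.40833) / (0.0234·(-0.96456)) = +3.048 rad/s; magnitude 3.048 rad/s.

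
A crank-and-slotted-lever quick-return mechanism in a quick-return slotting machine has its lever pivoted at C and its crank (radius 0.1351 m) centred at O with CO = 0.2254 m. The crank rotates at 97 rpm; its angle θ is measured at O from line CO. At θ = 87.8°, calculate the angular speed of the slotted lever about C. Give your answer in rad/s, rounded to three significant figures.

2.76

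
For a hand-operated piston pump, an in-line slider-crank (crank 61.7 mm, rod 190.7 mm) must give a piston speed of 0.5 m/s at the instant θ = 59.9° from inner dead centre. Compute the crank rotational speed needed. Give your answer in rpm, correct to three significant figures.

76.5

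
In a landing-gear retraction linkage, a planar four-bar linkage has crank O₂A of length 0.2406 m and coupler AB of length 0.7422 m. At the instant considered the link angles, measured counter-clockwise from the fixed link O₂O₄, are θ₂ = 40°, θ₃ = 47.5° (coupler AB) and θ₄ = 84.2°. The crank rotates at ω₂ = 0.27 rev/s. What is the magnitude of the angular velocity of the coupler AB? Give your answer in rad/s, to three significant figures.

ω₂ = 1.696 rad/s (from 0.27 rev/s).
Differentiating the loop-closure r₂e^{iθ₂}+r₃e^{iθ₃}=r₁+r₄e^{iθ₄} gives r₂ω₂e^{iθ₂}+r₃ω₃e^{iθ₃}=r₄ω₄e^{iθ₄}.
Eliminating the other unknown: ω₃ = r₂ω₂ sin(θ₄−θ₂) / [r₃ sin(θ₃−θ₄)].
Numerator sine = +0.69717; denominator sine = -0.59763.
Result = 0.2406·1.696·(+0.69717) / (0.7422·(-0.59763)) = -0.64154 rad/s; magnitude 0.64154 rad/s.

0.642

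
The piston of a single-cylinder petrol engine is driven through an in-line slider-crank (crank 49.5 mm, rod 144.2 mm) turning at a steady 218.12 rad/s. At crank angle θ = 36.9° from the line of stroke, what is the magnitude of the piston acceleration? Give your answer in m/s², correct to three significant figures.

2140

ω = 218.1 rad/s
x(θ) = r cosθ + √(L² − r² sin²θ); with ω constant, a = ω²·d²x/dθ².
d²x/dθ² = −r cosθ − r²(cos2θ)/√u − r⁴ sin²2θ/(4u^{3/2}),  u = L² − r² sin²θ = 0.0199103 m².
Substituting r = 0.0495 m, L = 0.1442 m, θ = 36.9°: d²x/dθ² = -0.044922 m.
a = ω²·d²x/dθ² = (218.1)²·(-0.044922) = -2137.2 m/s²;  |a| = 2137.2 m/s².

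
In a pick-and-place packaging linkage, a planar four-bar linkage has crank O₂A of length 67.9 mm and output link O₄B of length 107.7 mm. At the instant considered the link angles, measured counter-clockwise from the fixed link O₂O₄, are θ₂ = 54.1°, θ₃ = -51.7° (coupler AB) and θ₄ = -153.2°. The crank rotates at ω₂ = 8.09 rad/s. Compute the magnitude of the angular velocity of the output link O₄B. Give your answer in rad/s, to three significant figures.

ω₂ = 8.09 rad/s
Differentiating the loop-closure r₂e^{iθ₂}+r₃e^{iθ₃}=r₁+r₄e^{iθ₄} gives r₂ω₂e^{iθ₂}+r₃ω₃e^{iθ₃}=r₄ω₄e^{iθ₄}.
Eliminating the other unknown: ω₄ = r₂ω₂ sin(θ₂−θ₃) / [r₄ sin(θ₄−θ₃)].
Numerator sine = +0.96222; denominator sine = -0.97992.
Result = 0.0679·8.09·(+0.96222) / (0.1077·(-0.97992)) = -5.0082 rad/s; magnitude 5.0082 rad/s.

5.01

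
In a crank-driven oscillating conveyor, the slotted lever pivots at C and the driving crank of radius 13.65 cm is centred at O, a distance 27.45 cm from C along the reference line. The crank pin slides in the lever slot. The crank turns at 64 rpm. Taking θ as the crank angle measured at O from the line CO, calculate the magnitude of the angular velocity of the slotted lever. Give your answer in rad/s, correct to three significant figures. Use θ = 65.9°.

1.83

ω = 6.702 rad/s (from 64 rpm).
Crank pin A relative to C: A = (d + r cosθ, r sinθ); lever angle φ = atan2(r sinθ, d + r cosθ).
Differentiating tanφ: φ̇ = rω(d cosθ + r)/(d² + r² + 2dr cosθ).
d² + r² + 2dr cosθ = |CA|² = 0.124582 m²;  d cosθ + r = +0.24859 m.
|ω_lever| = |0.1365·6.702·+0.24859| / 0.124582 = 1.8254 rad/s.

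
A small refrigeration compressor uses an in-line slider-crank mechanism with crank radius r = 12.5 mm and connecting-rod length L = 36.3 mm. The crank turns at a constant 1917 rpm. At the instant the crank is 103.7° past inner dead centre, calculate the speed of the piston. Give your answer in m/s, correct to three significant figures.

2.23

ω = 2π·1917/60 = 200.7 rad/s
For an in-line slider-crank, x = r cosθ + √(L² − r² sin²θ), so v = −rω sinθ·[1 + r cosθ/√(L² − r² sin²θ)].
With r = 0.0125 m, L = 0.0363 m, θ = 103.7°: √(L² − r² sin²θ) = 0.034208 m.
v = −0.0125·200.7·0.97155·[1 + 0.0125·-0.23684/0.034208] = -2.227 m/s.
|v| = 2.227 m/s.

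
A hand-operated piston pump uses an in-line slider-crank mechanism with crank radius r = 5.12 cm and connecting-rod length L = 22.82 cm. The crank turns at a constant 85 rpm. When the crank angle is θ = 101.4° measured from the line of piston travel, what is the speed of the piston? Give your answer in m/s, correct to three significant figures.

0.426

ω = 2π·85/60 = 8.901 rad/s
For an in-line slider-crank, x = r cosθ + √(L² − r² sin²θ), so v = −rω sinθ·[1 + r cosθ/√(L² − r² sin²θ)].
With r = 0.0512 m, L = 0.2282 m, θ = 101.4°: √(L² − r² sin²θ) = 0.22261 m.
v = −0.0512·8.901·0.98027·[1 + 0.0512·-0.19766/0.22261] = -0.42644 m/s.
|v| = 0.42644 m/s.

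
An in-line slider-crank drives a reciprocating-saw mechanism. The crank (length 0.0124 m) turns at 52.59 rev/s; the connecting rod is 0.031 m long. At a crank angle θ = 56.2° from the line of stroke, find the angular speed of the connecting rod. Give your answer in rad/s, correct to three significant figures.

78.0

ω = 330.4 rad/s (converted from 52.59 rev/s).
The rod makes angle φ with the slider axis where L sinφ = r sinθ; differentiating, L cosφ·φ̇ = r ω cosθ.
L cosφ = √(L² − r² sin²θ) = 0.029237 m.
|ω_rod| = r ω |cosθ| / √(L² − r² sin²θ) = 0.0124·330.4·0.55630/0.029237 = 77.96 rad/s.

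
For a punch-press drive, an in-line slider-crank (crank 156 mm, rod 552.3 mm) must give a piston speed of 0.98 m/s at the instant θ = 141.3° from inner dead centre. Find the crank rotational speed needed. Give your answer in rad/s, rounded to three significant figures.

12.9

For an in-line slider-crank, |v_piston| = rω|sinθ|·[1 + r cosθ/√(L² − r² sin²θ)].
With r = 0.156 m, L = 0.5523 m, θ = 141.3°: the bracketed kinematic factor |dx/dθ| = 0.075694 m.
ω = v/|dx/dθ| = 0.98/0.075694 = 12.947 rad/s.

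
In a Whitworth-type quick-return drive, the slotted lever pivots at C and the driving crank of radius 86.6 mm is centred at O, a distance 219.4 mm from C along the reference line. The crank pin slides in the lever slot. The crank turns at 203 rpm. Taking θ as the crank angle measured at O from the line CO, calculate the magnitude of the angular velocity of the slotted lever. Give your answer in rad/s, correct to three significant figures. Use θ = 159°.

10.8

ω = 21.26 rad/s (from 203 rpm).
Crank pin A relative to C: A = (d + r cosθ, r sinθ); lever angle φ = atan2(r sinθ, d + r cosθ).
Differentiating tanφ: φ̇ = rω(d cosθ + r)/(d² + r² + 2dr cosθ).
d² + r² + 2dr cosθ = |CA|² = 0.0201598 m²;  d cosθ + r = -0.11823 m.
|ω_lever| = |0.0866·21.26·-0.11823| / 0.0201598 = 10.796 rad/s.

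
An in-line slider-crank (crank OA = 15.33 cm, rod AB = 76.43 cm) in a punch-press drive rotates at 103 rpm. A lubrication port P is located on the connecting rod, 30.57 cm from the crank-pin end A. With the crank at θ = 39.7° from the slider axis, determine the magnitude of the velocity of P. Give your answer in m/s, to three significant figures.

ω = 10.79 rad/s.  Crank-pin speed |V_A| = rω = 1.6535 m/s, perpendicular to OA.
Rod angle: sinφ = −(r/L) sinθ ⇒ φ = -7.361°; ω_rod = −rω cosθ/√(L²−r²sin²θ) = -1.6784 rad/s.
V_P = V_A + ω_rod × AP, with AP = 0.3057 m along the rod.
Components: V_Px = −rω sinθ − a·ω_rod·sinφ = -1.1219 m/s;  V_Py = rω cosθ + a·ω_rod·cosφ = +0.76336 m/s.
|V_P| = √(V_Px² + V_Py²) = 1.357 m/s.

1.36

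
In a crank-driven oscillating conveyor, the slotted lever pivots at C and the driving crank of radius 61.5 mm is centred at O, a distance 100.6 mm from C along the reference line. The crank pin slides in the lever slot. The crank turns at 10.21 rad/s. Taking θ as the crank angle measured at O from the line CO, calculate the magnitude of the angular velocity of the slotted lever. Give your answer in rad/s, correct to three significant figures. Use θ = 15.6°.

3.85

ω = 10.21 rad/s
Crank pin A relative to C: A = (d + r cosθ, r sinθ); lever angle φ = atan2(r sinθ, d + r cosθ).
Differentiating tanφ: φ̇ = rω(d cosθ + r)/(d² + r² + 2dr cosθ).
d² + r² + 2dr cosθ = |CA|² = 0.0258206 m²;  d cosθ + r = +0.15839 m.
|ω_lever| = |0.0615·10.21·+0.15839| / 0.0258206 = 3.8519 rad/s.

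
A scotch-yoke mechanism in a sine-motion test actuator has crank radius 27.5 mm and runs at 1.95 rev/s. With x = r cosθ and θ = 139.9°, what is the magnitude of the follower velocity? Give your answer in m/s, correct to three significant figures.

0.217

ω = 12.25 rad/s (from 1.95 rev/s).
x = r cosθ ⇒ ẋ = −rω sinθ.
|v| = rω|sinθ| = 0.0275·12.25·|sin 139.9°| = 0.21703 m/s.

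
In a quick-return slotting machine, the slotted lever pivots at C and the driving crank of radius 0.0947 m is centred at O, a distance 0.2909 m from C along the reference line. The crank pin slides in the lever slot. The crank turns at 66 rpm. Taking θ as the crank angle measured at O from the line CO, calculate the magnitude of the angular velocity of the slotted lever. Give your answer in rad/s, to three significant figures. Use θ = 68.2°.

ω = 6.912 rad/s (from 66 rpm).
Crank pin A relative to C: A = (d + r cosθ, r sinθ); lever angle φ = atan2(r sinθ, d + r cosθ).
Differentiating tanφ: φ̇ = rω(d cosθ + r)/(d² + r² + 2dr cosθ).
d² + r² + 2dr cosθ = |CA|² = 0.114052 m²;  d cosθ + r = +0.20273 m.
|ω_lever| = |0.0947·6.912·+0.20273| / 0.114052 = 1.1634 rad/s.

1.16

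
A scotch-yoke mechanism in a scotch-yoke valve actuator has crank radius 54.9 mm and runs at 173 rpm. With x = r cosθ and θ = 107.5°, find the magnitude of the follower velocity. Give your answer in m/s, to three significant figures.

0.949

ω = 18.12 rad/s (from 173 rpm).
x = r cosθ ⇒ ẋ = −rω sinθ.
|v| = rω|sinθ| = 0.0549·18.12·|sin 107.5°| = 0.94856 m/s.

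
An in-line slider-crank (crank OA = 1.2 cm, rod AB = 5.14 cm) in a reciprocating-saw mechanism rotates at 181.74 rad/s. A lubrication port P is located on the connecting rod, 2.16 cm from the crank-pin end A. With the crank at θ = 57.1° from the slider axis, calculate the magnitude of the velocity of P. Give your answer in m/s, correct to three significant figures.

ω = 181.7 rad/s.  Crank-pin speed |V_A| = rω = 2.1809 m/s, perpendicular to OA.
Rod angle: sinφ = −(r/L) sinθ ⇒ φ = -11.304°; ω_rod = −rω cosθ/√(L²−r²sin²θ) = -23.503 rad/s.
V_P = V_A + ω_rod × AP, with AP = 0.0216 m along the rod.
Components: V_Px = −rω sinθ − a·ω_rod·sinφ = -1.9306 m/s;  V_Py = rω cosθ + a·ω_rod·cosφ = +0.68679 m/s.
|V_P| = √(V_Px² + V_Py²) = 2.0491 m/s.

2.05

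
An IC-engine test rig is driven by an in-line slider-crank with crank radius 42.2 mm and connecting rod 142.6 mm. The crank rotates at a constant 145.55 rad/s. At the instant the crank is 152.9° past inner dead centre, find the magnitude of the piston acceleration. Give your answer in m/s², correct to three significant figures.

ω = 145.6 rad/s
x(θ) = r cosθ + √(L² − r² sin²θ); with ω constant, a = ω²·d²x/dθ².
d²x/dθ² = −r cosθ − r²(cos2θ)/√u − r⁴ sin²2θ/(4u^{3/2}),  u = L² − r² sin²θ = 0.0199652 m².
Substituting r = 0.0422 m, L = 0.1426 m, θ = 152.9°: d²x/dθ² = +0.03001 m.
a = ω²·d²x/dθ² = (145.6)²·(+0.03001) = +635.75 m/s²;  |a| = 635.75 m/s².

636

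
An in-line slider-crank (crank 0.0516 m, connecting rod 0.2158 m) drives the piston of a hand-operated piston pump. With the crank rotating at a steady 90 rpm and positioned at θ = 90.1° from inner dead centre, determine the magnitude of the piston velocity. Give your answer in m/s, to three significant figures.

0.486

ω = 2π·90/60 = 9.425 rad/s
For an in-line slider-crank, x = r cosθ + √(L² − r² sin²θ), so v = −rω sinθ·[1 + r cosθ/√(L² − r² sin²θ)].
With r = 0.0516 m, L = 0.2158 m, θ = 90.1°: √(L² − r² sin²θ) = 0.20954 m.
v = −0.0516·9.425·1.00000·[1 + 0.0516·-0.00175/0.20954] = -0.48611 m/s.
|v| = 0.48611 m/s.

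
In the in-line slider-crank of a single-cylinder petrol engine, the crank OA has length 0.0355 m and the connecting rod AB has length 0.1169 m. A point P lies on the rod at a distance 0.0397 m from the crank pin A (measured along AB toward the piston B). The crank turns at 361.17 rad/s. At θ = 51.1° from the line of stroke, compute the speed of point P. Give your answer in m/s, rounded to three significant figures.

ω = 361.2 rad/s.  Crank-pin speed |V_A| = rω = 12.822 m/s, perpendicular to OA.
Rod angle: sinφ = −(r/L) sinθ ⇒ φ = -13.670°; ω_rod = −rω cosθ/√(L²−r²sin²θ) = -70.883 rad/s.
V_P = V_A + ω_rod × AP, with AP = 0.0397 m along the rod.
Components: V_Px = −rω sinθ − a·ω_rod·sinφ = -10.643 m/s;  V_Py = rω cosθ + a·ω_rod·cosφ = +5.3171 m/s.
|V_P| = √(V_Px² + V_Py²) = 11.898 m/s.

11.9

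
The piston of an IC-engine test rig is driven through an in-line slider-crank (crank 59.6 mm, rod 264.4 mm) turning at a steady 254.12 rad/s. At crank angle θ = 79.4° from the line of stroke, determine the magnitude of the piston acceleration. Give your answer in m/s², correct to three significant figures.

ω = 254.1 rad/s
x(θ) = r cosθ + √(L² − r² sin²θ); with ω constant, a = ω²·d²x/dθ².
d²x/dθ² = −r cosθ − r²(cos2θ)/√u − r⁴ sin²2θ/(4u^{3/2}),  u = L² − r² sin²θ = 0.0664754 m².
Substituting r = 0.0596 m, L = 0.2644 m, θ = 79.4°: d²x/dθ² = +0.0018573 m.
a = ω²·d²x/dθ² = (254.1)²·(+0.0018573) = +119.94 m/s²;  |a| = 119.94 m/s².

120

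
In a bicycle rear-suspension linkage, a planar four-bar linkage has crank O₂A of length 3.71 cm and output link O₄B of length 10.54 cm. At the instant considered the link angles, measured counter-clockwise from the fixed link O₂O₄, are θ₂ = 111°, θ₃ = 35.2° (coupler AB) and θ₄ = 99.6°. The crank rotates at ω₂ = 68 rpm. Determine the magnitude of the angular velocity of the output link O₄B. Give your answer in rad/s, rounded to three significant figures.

2.69

ω₂ = 7.121 rad/s (from 68 rpm).
Differentiating the loop-closure r₂e^{iθ₂}+r₃e^{iθ₃}=r₁+r₄e^{iθ₄} gives r₂ω₂e^{iθ₂}+r₃ω₃e^{iθ₃}=r₄ω₄e^{iθ₄}.
Eliminating the other unknown: ω₄ = r₂ω₂ sin(θ₂−θ₃) / [r₄ sin(θ₄−θ₃)].
Numerator sine = +0.96945; denominator sine = +0.90183.
Result = 0.0371·7.121·(+0.96945) / (0.1054·(+0.90183)) = +2.6944 rad/s; magnitude 2.6944 rad/s.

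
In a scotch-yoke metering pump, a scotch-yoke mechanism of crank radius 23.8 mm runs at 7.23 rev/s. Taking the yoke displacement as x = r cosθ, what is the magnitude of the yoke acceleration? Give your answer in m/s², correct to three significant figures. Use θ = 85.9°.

3.51

ω = 45.43 rad/s (from 7.23 rev/s).
x = r cosθ ⇒ ẍ = −rω² cosθ (ω constant).
|a| = rω²|cosθ| = 0.0238·(45.43)²·|cos 85.9°| = 3.5116 m/s².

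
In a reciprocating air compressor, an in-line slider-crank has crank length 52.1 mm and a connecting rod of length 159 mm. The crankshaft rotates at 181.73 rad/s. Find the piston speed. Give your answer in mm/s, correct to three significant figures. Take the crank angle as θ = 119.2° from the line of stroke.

6890

ω = 181.7 rad/s
For an in-line slider-crank, x = r cosθ + √(L² − r² sin²θ), so v = −rω sinθ·[1 + r cosθ/√(L² − r² sin²θ)].
With r = 0.0521 m, L = 0.159 m, θ = 119.2°: √(L² − r² sin²θ) = 0.15236 m.
v = −0.0521·181.7·0.87292·[1 + 0.0521·-0.48786/0.15236] = -6.8861 m/s.
|v| = 6.8861 m/s = 6886.1 mm/s.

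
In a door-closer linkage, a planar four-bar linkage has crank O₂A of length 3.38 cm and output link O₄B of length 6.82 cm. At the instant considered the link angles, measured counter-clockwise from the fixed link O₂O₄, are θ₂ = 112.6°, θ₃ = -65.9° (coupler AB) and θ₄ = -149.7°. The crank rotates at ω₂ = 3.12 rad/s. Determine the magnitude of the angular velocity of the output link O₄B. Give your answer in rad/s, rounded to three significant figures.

0.0407

ω₂ = 3.12 rad/s
Differentiating the loop-closure r₂e^{iθ₂}+r₃e^{iθ₃}=r₁+r₄e^{iθ₄} gives r₂ω₂e^{iθ₂}+r₃ω₃e^{iθ₃}=r₄ω₄e^{iθ₄}.
Eliminating the other unknown: ω₄ = r₂ω₂ sin(θ₂−θ₃) / [r₄ sin(θ₄−θ₃)].
Numerator sine = +0.02618; denominator sine = -0.99415.
Result = 0.0338·3.12·(+0.02618) / (0.0682·(-0.99415)) = -0.040715 rad/s; magnitude 0.040715 rad/s.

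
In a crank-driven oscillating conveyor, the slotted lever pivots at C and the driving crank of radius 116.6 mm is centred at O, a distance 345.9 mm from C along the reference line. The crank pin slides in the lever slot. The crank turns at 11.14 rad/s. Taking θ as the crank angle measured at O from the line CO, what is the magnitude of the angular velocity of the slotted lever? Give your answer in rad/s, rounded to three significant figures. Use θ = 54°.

2.30

ω = 11.14 rad/s
Crank pin A relative to C: A = (d + r cosθ, r sinθ); lever angle φ = atan2(r sinθ, d + r cosθ).
Differentiating tanφ: φ̇ = rω(d cosθ + r)/(d² + r² + 2dr cosθ).
d² + r² + 2dr cosθ = |CA|² = 0.180655 m²;  d cosθ + r = +0.31991 m.
|ω_lever| = |0.1166·11.14·+0.31991| / 0.180655 = 2.3002 rad/s.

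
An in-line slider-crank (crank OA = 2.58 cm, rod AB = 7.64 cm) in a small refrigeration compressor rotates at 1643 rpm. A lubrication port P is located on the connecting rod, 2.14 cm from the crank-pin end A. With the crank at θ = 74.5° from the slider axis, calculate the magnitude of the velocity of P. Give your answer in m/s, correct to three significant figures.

4.47

ω = 172.1 rad/s.  Crank-pin speed |V_A| = rω = 4.439 m/s, perpendicular to OA.
Rod angle: sinφ = −(r/L) sinθ ⇒ φ = -18.991°; ω_rod = −rω cosθ/√(L²−r²sin²θ) = -16.421 rad/s.
V_P = V_A + ω_rod × AP, with AP = 0.0214 m along the rod.
Components: V_Px = −rω sinθ − a·ω_rod·sinφ = -4.3919 m/s;  V_Py = rω cosθ + a·ω_rod·cosφ = +0.85399 m/s.
|V_P| = √(V_Px² + V_Py²) = 4.4742 m/s.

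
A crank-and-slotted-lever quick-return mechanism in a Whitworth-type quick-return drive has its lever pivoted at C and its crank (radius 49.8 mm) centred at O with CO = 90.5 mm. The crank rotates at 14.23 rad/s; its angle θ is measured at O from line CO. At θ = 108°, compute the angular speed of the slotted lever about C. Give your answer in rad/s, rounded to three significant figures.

ω = 14.23 rad/s
Crank pin A relative to C: A = (d + r cosθ, r sinθ); lever angle φ = atan2(r sinθ, d + r cosθ).
Differentiating tanφ: φ̇ = rω(d cosθ + r)/(d² + r² + 2dr cosθ).
d² + r² + 2dr cosθ = |CA|² = 0.00788487 m²;  d cosθ + r = +0.021834 m.
|ω_lever| = |0.0498·14.23·+0.021834| / 0.00788487 = 1.9623 rad/s.

1.96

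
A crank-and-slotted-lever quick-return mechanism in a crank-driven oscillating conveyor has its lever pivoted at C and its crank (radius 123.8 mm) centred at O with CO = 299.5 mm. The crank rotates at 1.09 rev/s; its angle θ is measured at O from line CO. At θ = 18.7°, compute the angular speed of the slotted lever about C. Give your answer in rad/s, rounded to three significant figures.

ω = 6.849 rad/s (from 1.09 rev/s).
Crank pin A relative to C: A = (d + r cosθ, r sinθ); lever angle φ = atan2(r sinθ, d + r cosθ).
Differentiating tanφ: φ̇ = rω(d cosθ + r)/(d² + r² + 2dr cosθ).
d² + r² + 2dr cosθ = |CA|² = 0.175268 m²;  d cosθ + r = +0.40749 m.
|ω_lever| = |0.1238·6.849·+0.40749| / 0.175268 = 1.9712 rad/s.

1.97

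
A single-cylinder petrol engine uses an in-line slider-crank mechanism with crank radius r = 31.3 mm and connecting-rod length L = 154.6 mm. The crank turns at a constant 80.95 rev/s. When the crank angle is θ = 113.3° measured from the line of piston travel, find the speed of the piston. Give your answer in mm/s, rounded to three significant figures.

ω = 2π·81 = 508.6 rad/s
For an in-line slider-crank, x = r cosθ + √(L² − r² sin²θ), so v = −rω sinθ·[1 + r cosθ/√(L² − r² sin²θ)].
With r = 0.0313 m, L = 0.1546 m, θ = 113.3°: √(L² − r² sin²θ) = 0.1519 m.
v = −0.0313·508.6·0.91845·[1 + 0.0313·-0.39555/0.1519] = -13.43 m/s.
|v| = 13.43 m/s = 13430 mm/s.

13400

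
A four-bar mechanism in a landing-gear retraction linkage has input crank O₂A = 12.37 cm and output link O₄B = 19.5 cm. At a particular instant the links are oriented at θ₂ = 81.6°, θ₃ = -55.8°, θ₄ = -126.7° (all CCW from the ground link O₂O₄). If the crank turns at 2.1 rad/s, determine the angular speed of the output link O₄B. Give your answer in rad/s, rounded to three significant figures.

ω₂ = 2.1 rad/s
Differentiating the loop-closure r₂e^{iθ₂}+r₃e^{iθ₃}=r₁+r₄e^{iθ₄} gives r₂ω₂e^{iθ₂}+r₃ω₃e^{iθ₃}=r₄ω₄e^{iθ₄}.
Eliminating the other unknown: ω₄ = r₂ω₂ sin(θ₂−θ₃) / [r₄ sin(θ₄−θ₃)].
Numerator sine = +0.67688; denominator sine = -0.94495.
Result = 0.1237·2.1·(+0.67688) / (0.195·(-0.94495)) = -0.95423 rad/s; magnitude 0.95423 rad/s.

0.954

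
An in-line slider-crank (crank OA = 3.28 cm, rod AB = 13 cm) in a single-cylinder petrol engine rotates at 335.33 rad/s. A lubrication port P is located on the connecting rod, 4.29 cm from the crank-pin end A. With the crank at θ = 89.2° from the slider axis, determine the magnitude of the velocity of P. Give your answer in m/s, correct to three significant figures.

11.0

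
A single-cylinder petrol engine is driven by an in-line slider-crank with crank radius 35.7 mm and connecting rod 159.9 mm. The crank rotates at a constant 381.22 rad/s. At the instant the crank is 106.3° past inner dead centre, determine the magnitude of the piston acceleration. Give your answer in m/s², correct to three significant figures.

2450

ω = 381.2 rad/s
x(θ) = r cosθ + √(L² − r² sin²θ); with ω constant, a = ω²·d²x/dθ².
d²x/dθ² = −r cosθ − r²(cos2θ)/√u − r⁴ sin²2θ/(4u^{3/2}),  u = L² − r² sin²θ = 0.0243939 m².
Substituting r = 0.0357 m, L = 0.1599 m, θ = 106.3°: d²x/dθ² = +0.016863 m.
a = ω²·d²x/dθ² = (381.2)²·(+0.016863) = +2450.7 m/s²;  |a| = 2450.7 m/s².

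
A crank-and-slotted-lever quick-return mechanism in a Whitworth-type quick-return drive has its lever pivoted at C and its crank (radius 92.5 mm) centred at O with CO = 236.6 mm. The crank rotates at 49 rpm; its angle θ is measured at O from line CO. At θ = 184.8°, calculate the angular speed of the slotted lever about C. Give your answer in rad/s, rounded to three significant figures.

ω = 5.131 rad/s (from 49 rpm).
Crank pin A relative to C: A = (d + r cosθ, r sinθ); lever angle φ = atan2(r sinθ, d + r cosθ).
Differentiating tanφ: φ̇ = rω(d cosθ + r)/(d² + r² + 2dr cosθ).
d² + r² + 2dr cosθ = |CA|² = 0.0209183 m²;  d cosθ + r = -0.14327 m.
|ω_lever| = |0.0925·5.131·-0.14327| / 0.0209183 = 3.2508 rad/s.

3.25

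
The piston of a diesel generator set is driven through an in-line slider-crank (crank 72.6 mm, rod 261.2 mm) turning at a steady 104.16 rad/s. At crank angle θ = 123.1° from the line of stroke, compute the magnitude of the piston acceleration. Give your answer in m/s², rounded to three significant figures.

ω = 104.2 rad/s
x(θ) = r cosθ + √(L² − r² sin²θ); with ω constant, a = ω²·d²x/dθ².
d²x/dθ² = −r cosθ − r²(cos2θ)/√u − r⁴ sin²2θ/(4u^{3/2}),  u = L² − r² sin²θ = 0.0645266 m².
Substituting r = 0.0726 m, L = 0.2612 m, θ = 123.1°: d²x/dθ² = +0.047666 m.
a = ω²·d²x/dθ² = (104.2)²·(+0.047666) = +517.14 m/s²;  |a| = 517.14 m/s².

517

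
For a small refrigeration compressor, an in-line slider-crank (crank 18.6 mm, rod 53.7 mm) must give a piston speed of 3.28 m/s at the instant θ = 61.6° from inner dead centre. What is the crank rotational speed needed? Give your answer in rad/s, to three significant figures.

171

For an in-line slider-crank, |v_piston| = rω|sinθ|·[1 + r cosθ/√(L² − r² sin²θ)].
With r = 0.0186 m, L = 0.0537 m, θ = 61.6°: the bracketed kinematic factor |dx/dθ| = 0.019191 m.
ω = v/|dx/dθ| = 3.28/0.019191 = 170.91 rad/s.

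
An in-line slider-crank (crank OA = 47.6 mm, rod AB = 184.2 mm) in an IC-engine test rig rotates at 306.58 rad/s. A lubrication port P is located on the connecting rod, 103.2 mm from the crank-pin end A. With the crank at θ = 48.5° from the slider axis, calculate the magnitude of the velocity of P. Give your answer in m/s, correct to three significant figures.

12.7

ω = 306.6 rad/s.  Crank-pin speed |V_A| = rω = 14.593 m/s, perpendicular to OA.
Rod angle: sinφ = −(r/L) sinθ ⇒ φ = -11.160°; ω_rod = −rω cosθ/√(L²−r²sin²θ) = -53.508 rad/s.
V_P = V_A + ω_rod × AP, with AP = 0.1032 m along the rod.
Components: V_Px = −rω sinθ − a·ω_rod·sinφ = -11.998 m/s;  V_Py = rω cosθ + a·ω_rod·cosφ = +4.2522 m/s.
|V_P| = √(V_Px² + V_Py²) = 12.73 m/s.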